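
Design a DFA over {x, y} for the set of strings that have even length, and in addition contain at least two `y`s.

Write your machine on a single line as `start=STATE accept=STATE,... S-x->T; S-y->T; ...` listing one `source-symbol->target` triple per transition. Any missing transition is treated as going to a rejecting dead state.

Run two small machines in parallel and take their product. The first has 2 states tracking the input length modulo 2; the second has 4 states tracking the count of `y`s, saturating at 3. A product state is a pair (one from each), accepting exactly when both do. After merging equivalent states the machine shrinks.
        x   y  
>  S0   S1  S2 
   S1   S0  S3 
   S2   S3  S4 
   S3   S2  S5 
 * S4   S5  S5 
   S5   S4  S4 
(> = start, * = accepting)

start=S0; accept=S4; S0-x->S1; S0-y->S2; S1-x->S0; S1-y->S3; S2-x->S3; S2-y->S4; S3-x->S2; S3-y->S5; S4-x->S5; S4-y->S5; S5-x->S4; S5-y->S4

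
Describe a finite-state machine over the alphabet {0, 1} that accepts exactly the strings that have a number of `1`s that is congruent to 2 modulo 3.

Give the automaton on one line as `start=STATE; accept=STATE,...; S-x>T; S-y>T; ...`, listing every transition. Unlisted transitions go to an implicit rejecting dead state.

start=q0; accept=q2; q0-0>q0; q0-1>q1; q1-0>q1; q1-1>q2; q2-0>q2; q2-1>q0

Keep the running count of `1`s modulo 3: each `1` advances along the cycle q0 → q1 → q2 → q0 while other symbols loop. Accept at q2.
With 3 states:
        0   1  
>  q0   q0  q1 
   q1   q1  q2 
 * q2   q2  q0 
(> = start, * = accepting)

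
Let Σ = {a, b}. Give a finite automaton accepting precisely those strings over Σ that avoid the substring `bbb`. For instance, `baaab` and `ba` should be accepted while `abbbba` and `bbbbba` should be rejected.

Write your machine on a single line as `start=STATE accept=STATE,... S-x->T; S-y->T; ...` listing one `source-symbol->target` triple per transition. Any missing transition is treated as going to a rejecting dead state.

This is the complement of 'contains `bbb`'. Use the same substring-matching states — s0 through s3 holding how much of `bbb` has just been matched — but flip the accepting set: everything except the trap s3 accepts.
With 4 states:
        a   b  
>* s0   s0  s1 
 * s1   s0  s2 
 * s2   s0  s3 
   s3   s3  s3 
(> = start, * = accepting)

start=s0; accept=s0,s1,s2; s0-a->s0; s0-b->s1; s1-a->s0; s1-b->s2; s2-a->s0; s2-b->s3; s3-a->s3; s3-b->s3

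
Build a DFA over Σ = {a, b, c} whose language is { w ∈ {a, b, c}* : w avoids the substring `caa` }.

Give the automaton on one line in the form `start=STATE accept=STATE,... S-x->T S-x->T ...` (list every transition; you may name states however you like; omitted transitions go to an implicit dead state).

start=q0 accept=q0,q1,q2 q0-a->q0 q0-b->q0 q0-c->q1 q1-a->q2 q1-b->q0 q1-c->q1 q2-a->q3 q2-b->q0 q2-c->q1 q3-a->q3 q3-b->q3 q3-c->q3

This is the complement of 'contains `caa`'. Use the same substring-matching states — q0 through q3 holding how much of `caa` has just been matched — but flip the accepting set: everything except the trap q3 accepts.
With 4 states:
        a   b   c  
>* q0   q0  q0  q1 
 * q1   q2  q0  q1 
 * q2   q3  q0  q1 
   q3   q3  q3  q3 
(> = start, * = accepting)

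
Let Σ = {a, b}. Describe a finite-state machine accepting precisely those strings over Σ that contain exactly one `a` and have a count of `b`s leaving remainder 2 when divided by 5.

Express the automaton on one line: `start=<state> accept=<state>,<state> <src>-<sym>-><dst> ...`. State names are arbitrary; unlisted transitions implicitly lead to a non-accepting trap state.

Handle the two conditions separately and then intersect. The first has 3 states tracking the count of `a`s, saturating at 2; the second has 5 states tracking the count of `b`s modulo 5. A product state is a pair (one from each), accepting exactly when both do.
A 15-state machine:
          a    b  
>  s0     s1   s2 
   s1     s3   s4 
   s2     s4   s5 
   s3     s3   s6 
   s4     s6   s7 
   s5     s7   s8 
   s6     s6   s9 
 * s7     s9  s10 
   s8    s10  s11 
   s9     s9  s12 
   s10   s12  s13 
   s11   s13   s0 
   s12   s12  s14 
   s13   s14   s1 
   s14   s14   s3 
(> = start, * = accepting)

start=s0 accept=s7 s0-a->s1 s0-b->s2 s1-a->s3 s1-b->s4 s2-a->s4 s2-b->s5 s3-a->s3 s3-b->s6 s4-a->s6 s4-b->s7 s5-a->s7 s5-b->s8 s6-a->s6 s6-b->s9 s7-a->s9 s7-b->s10 s8-a->s10 s8-b->s11 s9-a->s9 s9-b->s12 s10-a->s12 s10-b->s13 s11-a->s13 s11-b->s0 s12-a->s12 s12-b->s14 s13-a->s14 s13-b->s1 s14-a->s14 s14-b->s3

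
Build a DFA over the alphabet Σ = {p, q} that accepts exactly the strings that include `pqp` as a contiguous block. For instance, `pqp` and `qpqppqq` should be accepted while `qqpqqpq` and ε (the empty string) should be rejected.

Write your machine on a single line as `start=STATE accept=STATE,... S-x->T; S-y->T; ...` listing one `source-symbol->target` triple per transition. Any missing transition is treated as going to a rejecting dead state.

States A..C record the length of the longest prefix of `pqp` that matches the current input suffix. Reaching D means `pqp` has been seen, and we stay there forever. Accept from D.
       p  q 
>  A   B  A 
   B   B  C 
   C   D  A 
 * D   D  D 
(> = start, * = accepting)

start=A; accept=D; A-p->B; A-q->A; B-p->B; B-q->C; C-p->D; C-q->A; D-p->D; D-q->D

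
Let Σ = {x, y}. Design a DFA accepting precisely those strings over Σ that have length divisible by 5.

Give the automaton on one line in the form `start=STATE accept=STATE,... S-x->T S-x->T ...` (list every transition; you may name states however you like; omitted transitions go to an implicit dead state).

start=S0 accept=S0 S0-x->S1 S0-y->S1 S1-x->S2 S1-y->S2 S2-x->S3 S2-y->S3 S3-x->S4 S3-y->S4 S4-x->S0 S4-y->S0

Count input length modulo 5: every symbol advances one step around the cycle S0 → S1 → S2 → S3 → S4 → S0. Accept at S0.
With 5 states:
        x   y  
>* S0   S1  S1 
   S1   S2  S2 
   S2   S3  S3 
   S3   S4  S4 
   S4   S0  S0 
(> = start, * = accepting)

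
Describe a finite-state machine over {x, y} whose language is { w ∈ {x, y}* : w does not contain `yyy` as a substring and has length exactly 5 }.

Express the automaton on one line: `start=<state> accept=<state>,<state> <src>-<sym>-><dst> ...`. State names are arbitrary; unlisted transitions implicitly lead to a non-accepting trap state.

start=S0 accept=S12 S0-x->S1 S0-y->S2 S1-x->S3 S1-y->S4 S2-x->S3 S2-y->S5 S3-x->S6 S3-y->S7 S4-x->S6 S4-y->S8 S5-x->S6 S5-y->S9 S6-x->S10 S6-y->S10 S7-x->S10 S7-y->S11 S8-x->S10 S8-y->S9 S9-x->S9 S9-y->S9 S10-x->S12 S10-y->S12 S11-x->S12 S11-y->S9 S12-x->S9 S12-y->S9

Run two small machines in parallel and take their product. The first has 4 states tracking partial matches of the forbidden pattern `yyy`; the second has 7 states tracking the input length, saturating at 6. A product state is a pair (one from each), accepting exactly when both do. Equivalent product states are then merged.
          x    y  
>  S0     S1   S2 
   S1     S3   S4 
   S2     S3   S5 
   S3     S6   S7 
   S4     S6   S8 
   S5     S6   S9 
   S6    S10  S10 
   S7    S10  S11 
   S8    S10   S9 
   S9     S9   S9 
   S10   S12  S12 
   S11   S12   S9 
 * S12    S9   S9 
(> = start, * = accepting)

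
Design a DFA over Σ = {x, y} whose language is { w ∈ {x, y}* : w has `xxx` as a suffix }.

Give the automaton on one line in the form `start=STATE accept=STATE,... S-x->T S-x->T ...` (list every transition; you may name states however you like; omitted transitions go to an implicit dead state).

Let each state record the length of the longest suffix of the input read so far that is also a prefix of `xxx`. S1 means the last symbol is `x`; S2 means the last 2 symbols are `xx`; S3 means the last 3 symbols are `xxx`. Accept only at S3, where the string currently ends in `xxx`.
        x   y  
>  S0   S1  S0 
   S1   S2  S0 
   S2   S3  S0 
 * S3   S3  S0 
(> = start, * = accepting)

start=S0 accept=S3 S0-x->S1 S0-y->S0 S1-x->S2 S1-y->S0 S2-x->S3 S2-y->S0 S3-x->S3 S3-y->S0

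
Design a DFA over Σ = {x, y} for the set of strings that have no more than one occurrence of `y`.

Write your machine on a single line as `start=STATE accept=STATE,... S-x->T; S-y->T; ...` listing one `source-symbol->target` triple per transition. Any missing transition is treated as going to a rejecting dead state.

start=q0; accept=q0,q1; q0-x->q0; q0-y->q1; q1-x->q1; q1-y->q2; q2-x->q2; q2-y->q2

Count `y`s, saturating at 2: state q0 means no `y` yet, q1 means one `y` seen, q2 means more than one. Each `y` increments (capped at q2); other symbols loop. Accept from {q0, q1}.
3 states suffice.
        x   y  
>* q0   q0  q1 
 * q1   q1  q2 
   q2   q2  q2 
(> = start, * = accepting)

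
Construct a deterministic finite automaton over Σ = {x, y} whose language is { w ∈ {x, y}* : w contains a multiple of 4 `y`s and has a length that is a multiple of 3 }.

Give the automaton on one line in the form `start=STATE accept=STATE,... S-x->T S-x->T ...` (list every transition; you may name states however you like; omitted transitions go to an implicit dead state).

start=s0 accept=s0 s0-x->s1 s0-y->s2 s1-x->s3 s1-y->s4 s2-x->s4 s2-y->s5 s3-x->s0 s3-y->s6 s4-x->s6 s4-y->s7 s5-x->s7 s5-y->s8 s6-x->s2 s6-y->s9 s7-x->s9 s7-y->s10 s8-x->s10 s8-y->s1 s9-x->s5 s9-y->s11 s10-x->s11 s10-y->s3 s11-x->s8 s11-y->s0

Handle the two conditions separately and then intersect. One (4 states) tracks the count of `y`s modulo 4; the other (3 states) tracks the input length modulo 3. Each combined state is a pair, one component from each; accept when both components accept.
A 12-state machine:
          x    y  
>* s0     s1   s2 
   s1     s3   s4 
   s2     s4   s5 
   s3     s0   s6 
   s4     s6   s7 
   s5     s7   s8 
   s6     s2   s9 
   s7     s9  s10 
   s8    s10   s1 
   s9     s5  s11 
   s10   s11   s3 
   s11    s8   s0 
(> = start, * = accepting)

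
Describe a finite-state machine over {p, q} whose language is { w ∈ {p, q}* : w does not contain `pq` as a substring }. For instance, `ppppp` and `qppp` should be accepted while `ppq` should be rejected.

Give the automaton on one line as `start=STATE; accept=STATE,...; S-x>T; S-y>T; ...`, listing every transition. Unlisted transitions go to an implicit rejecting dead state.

start=s0; accept=s0,s1; s0-p>s1; s0-q>s0; s1-p>s1; s1-q>s2; s2-p>s2; s2-q>s2

Track partial matches of the forbidden pattern `pq`. State s2 is a dead state reached once `pq` has occurred; every other state accepts. s0 means no part of `pq` is currently matched.
        p   q  
>* s0   s1  s0 
 * s1   s1  s2 
   s2   s2  s2 
(> = start, * = accepting)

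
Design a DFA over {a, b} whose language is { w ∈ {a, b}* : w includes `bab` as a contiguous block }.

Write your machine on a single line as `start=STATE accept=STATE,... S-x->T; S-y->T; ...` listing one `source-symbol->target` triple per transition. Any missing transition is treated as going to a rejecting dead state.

Track how much of `bab` has been matched so far: state S0 is no progress, S3 is the absorbing accept state reached once `bab` has occurred. Intermediate states record partial matches; on a mismatch, fall back to the longest reusable overlap.
A 4-state machine:
        a   b  
>  S0   S0  S1 
   S1   S2  S1 
   S2   S0  S3 
 * S3   S3  S3 
(> = start, * = accepting)

start=S0; accept=S3; S0-a->S0; S0-b->S1; S1-a->S2; S1-b->S1; S2-a->S0; S2-b->S3; S3-a->S3; S3-b->S3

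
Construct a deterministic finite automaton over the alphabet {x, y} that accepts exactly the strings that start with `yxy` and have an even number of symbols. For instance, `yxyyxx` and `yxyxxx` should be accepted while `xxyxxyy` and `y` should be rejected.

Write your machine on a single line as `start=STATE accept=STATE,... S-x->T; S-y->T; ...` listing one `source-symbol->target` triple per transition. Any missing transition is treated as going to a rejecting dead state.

start=s0; accept=s5; s0-x->s1; s0-y->s2; s1-x->s1; s1-y->s1; s2-x->s3; s2-y->s1; s3-x->s1; s3-y->s4; s4-x->s5; s4-y->s5; s5-x->s4; s5-y->s4

Run two small machines in parallel and take their product. One (5 states) tracks whether the input so far still matches the prefix `yxy`; the other (2 states) tracks the input length modulo 2. Each combined state is a pair, one component from each; accept when both components accept. After merging equivalent states the machine shrinks.
With 6 states:
        x   y  
>  s0   s1  s2 
   s1   s1  s1 
   s2   s3  s1 
   s3   s1  s4 
   s4   s5  s5 
 * s5   s4  s4 
(> = start, * = accepting)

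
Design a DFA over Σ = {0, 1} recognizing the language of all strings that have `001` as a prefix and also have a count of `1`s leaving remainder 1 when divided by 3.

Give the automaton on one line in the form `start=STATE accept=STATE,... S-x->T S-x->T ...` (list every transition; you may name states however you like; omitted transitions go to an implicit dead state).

Handle the two conditions separately and then intersect. The first has 5 states tracking whether the input so far still matches the prefix `001`; the second has 3 states tracking the count of `1`s modulo 3. A product state is a pair (one from each), accepting exactly when both do. Minimizing collapses redundant product states.
       0  1 
>  A   B  C 
   B   D  C 
   C   C  C 
   D   C  E 
 * E   E  F 
   F   F  G 
   G   G  E 
(> = start, * = accepting)

start=A accept=E A-0->B A-1->C B-0->D B-1->C C-0->C C-1->C D-0->C D-1->E E-0->E E-1->F F-0->F F-1->G G-0->G G-1->E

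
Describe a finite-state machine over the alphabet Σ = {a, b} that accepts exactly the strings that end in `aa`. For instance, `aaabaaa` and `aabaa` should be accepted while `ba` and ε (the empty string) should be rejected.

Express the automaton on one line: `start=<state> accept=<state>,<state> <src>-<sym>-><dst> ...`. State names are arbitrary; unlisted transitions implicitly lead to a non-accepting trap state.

Let each state record the length of the longest suffix of the input read so far that is also a prefix of `aa`. s1 means the last symbol is `a`; s2 means the last 2 symbols are `aa`. Accept only at s2, where the string currently ends in `aa`.
        a   b  
>  s0   s1  s0 
   s1   s2  s0 
 * s2   s2  s0 
(> = start, * = accepting)

start=s0 accept=s2 s0-a->s1 s0-b->s0 s1-a->s2 s1-b->s0 s2-a->s2 s2-b->s0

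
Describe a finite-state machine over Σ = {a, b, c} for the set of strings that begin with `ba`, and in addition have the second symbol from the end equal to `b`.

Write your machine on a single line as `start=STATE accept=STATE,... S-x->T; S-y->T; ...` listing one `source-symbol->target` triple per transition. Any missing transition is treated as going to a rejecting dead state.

start=s0; accept=s7,s17,s18; s0-a->s1; s0-b->s2; s0-c->s3; s1-a->s4; s1-b->s5; s1-c->s6; s2-a->s7; s2-b->s8; s2-c->s9; s3-a->s10; s3-b->s11; s3-c->s12; s4-a->s4; s4-b->s5; s4-c->s6; s5-a->s13; s5-b->s8; s5-c->s9; s6-a->s10; s6-b->s11; s6-c->s12; s7-a->s14; s7-b->s15; s7-c->s16; s8-a->s13; s8-b->s8; s8-c->s9; s9-a->s10; s9-b->s11; s9-c->s12; s10-a->s4; s10-b->s5; s10-c->s6; s11-a->s13; s11-b->s8; s11-c->s9; s12-a->s10; s12-b->s11; s12-c->s12; s13-a->s4; s13-b->s5; s13-c->s6; s14-a->s14; s14-b->s15; s14-c->s16; s15-a->s7; s15-b->s17; s15-c->s18; s16-a->s19; s16-b->s20; s16-c->s21; s17-a->s7; s17-b->s17; s17-c->s18; s18-a->s19; s18-b->s20; s18-c->s21; s19-a->s14; s19-b->s15; s19-c->s16; s20-a->s7; s20-b->s17; s20-c->s18; s21-a->s19; s21-b->s20; s21-c->s21

Run two small machines in parallel and take their product. The first has 4 states tracking whether the input so far still matches the prefix `ba`; the second has 13 states tracking the last 2 symbols read. A product state is a pair (one from each), accepting exactly when both do.
          a    b    c  
>  s0     s1   s2   s3 
   s1     s4   s5   s6 
   s2     s7   s8   s9 
   s3    s10  s11  s12 
   s4     s4   s5   s6 
   s5    s13   s8   s9 
   s6    s10  s11  s12 
 * s7    s14  s15  s16 
   s8    s13   s8   s9 
   s9    s10  s11  s12 
   s10    s4   s5   s6 
   s11   s13   s8   s9 
   s12   s10  s11  s12 
   s13    s4   s5   s6 
   s14   s14  s15  s16 
   s15    s7  s17  s18 
   s16   s19  s20  s21 
 * s17    s7  s17  s18 
 * s18   s19  s20  s21 
   s19   s14  s15  s16 
   s20    s7  s17  s18 
   s21   s19  s20  s21 
(> = start, * = accepting)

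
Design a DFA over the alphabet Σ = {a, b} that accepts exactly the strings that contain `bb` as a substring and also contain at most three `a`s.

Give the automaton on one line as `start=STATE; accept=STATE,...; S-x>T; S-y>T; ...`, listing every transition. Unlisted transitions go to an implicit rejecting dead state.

Build one automaton per condition and run them in lockstep. One (3 states) tracks whether and how much of `bb` has been seen; the other (5 states) tracks the count of `a`s, saturating at 4. Each combined state is a pair, one component from each; accept when both components accept. After merging equivalent states the machine shrinks.
With 13 states:
          a    b  
>  S0     S1   S2 
   S1     S3   S4 
   S2     S1   S5 
   S3     S6   S7 
   S4     S3   S8 
 * S5     S8   S5 
   S6     S9  S10 
   S7     S6  S11 
 * S8    S11   S8 
   S9     S9   S9 
   S10    S9  S12 
 * S11   S12  S11 
 * S12    S9  S12 
(> = start, * = accepting)

start=S0; accept=S5,S8,S11,S12; S0-a>S1; S0-b>S2; S1-a>S3; S1-b>S4; S2-a>S1; S2-b>S5; S3-a>S6; S3-b>S7; S4-a>S3; S4-b>S8; S5-a>S8; S5-b>S5; S6-a>S9; S6-b>S10; S7-a>S6; S7-b>S11; S8-a>S11; S8-b>S8; S9-a>S9; S9-b>S9; S10-a>S9; S10-b>S12; S11-a>S12; S11-b>S11; S12-a>S9; S12-b>S12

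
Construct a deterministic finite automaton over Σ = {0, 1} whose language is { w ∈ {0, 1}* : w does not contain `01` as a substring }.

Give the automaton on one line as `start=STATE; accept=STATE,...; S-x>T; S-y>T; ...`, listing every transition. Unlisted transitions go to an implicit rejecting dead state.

start=q0; accept=q0,q1; q0-0>q1; q0-1>q0; q1-0>q1; q1-1>q2; q2-0>q2; q2-1>q2

This is the complement of 'contains `01`'. Use the same substring-matching states — q0 through q2 holding how much of `01` has just been matched — but flip the accepting set: everything except the trap q2 accepts.
With 3 states:
        0   1  
>* q0   q1  q0 
 * q1   q1  q2 
   q2   q2  q2 
(> = start, * = accepting)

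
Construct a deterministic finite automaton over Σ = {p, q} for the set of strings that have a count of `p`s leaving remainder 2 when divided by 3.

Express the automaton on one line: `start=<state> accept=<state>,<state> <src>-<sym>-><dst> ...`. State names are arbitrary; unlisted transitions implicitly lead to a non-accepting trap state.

start=A accept=C A-p->B A-q->A B-p->C B-q->B C-p->A C-q->C

The only thing that matters is how many `p`s have appeared, reduced mod 3. Use one state per residue: A for 0, …, C for 2. Reading `p` moves to the next residue; anything else stays put. C is accepting.
With 3 states:
       p  q 
>  A   B  A 
   B   C  B 
 * C   A  C 
(> = start, * = accepting)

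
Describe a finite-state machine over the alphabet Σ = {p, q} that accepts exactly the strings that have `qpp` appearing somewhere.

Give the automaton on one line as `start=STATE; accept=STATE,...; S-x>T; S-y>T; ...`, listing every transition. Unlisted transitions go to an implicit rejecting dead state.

Track how much of `qpp` has been matched so far: state A is no progress, D is the absorbing accept state reached once `qpp` has occurred. Intermediate states record partial matches; on a mismatch, fall back to the longest reusable overlap.
4 states suffice.
       p  q 
>  A   A  B 
   B   C  B 
   C   D  B 
 * D   D  D 
(> = start, * = accepting)

start=A; accept=D; A-p>A; A-q>B; B-p>C; B-q>B; C-p>D; C-q>B; D-p>D; D-q>D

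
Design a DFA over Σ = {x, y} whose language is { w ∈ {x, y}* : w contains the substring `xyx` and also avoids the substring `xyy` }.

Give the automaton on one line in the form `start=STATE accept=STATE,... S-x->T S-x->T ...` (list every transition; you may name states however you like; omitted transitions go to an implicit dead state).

start=q0 accept=q3,q5 q0-x->q1 q0-y->q0 q1-x->q1 q1-y->q2 q2-x->q3 q2-y->q4 q3-x->q3 q3-y->q5 q4-x->q4 q4-y->q4 q5-x->q3 q5-y->q4

Handle the two conditions separately and then intersect. One (4 states) tracks whether and how much of `xyx` has been seen; the other (4 states) tracks partial matches of the forbidden pattern `xyy`. Each combined state is a pair, one component from each; accept when both components accept. Minimizing collapses redundant product states.
6 states suffice.
        x   y  
>  q0   q1  q0 
   q1   q1  q2 
   q2   q3  q4 
 * q3   q3  q5 
   q4   q4  q4 
 * q5   q3  q4 
(> = start, * = accepting)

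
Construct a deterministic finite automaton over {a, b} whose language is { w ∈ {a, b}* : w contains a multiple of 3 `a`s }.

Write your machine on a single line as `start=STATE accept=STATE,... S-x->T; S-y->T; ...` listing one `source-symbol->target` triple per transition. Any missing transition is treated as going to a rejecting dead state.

The only thing that matters is how many `a`s have appeared, reduced mod 3. Use one state per residue: q0 for 0, …, q2 for 2. Reading `a` moves to the next residue; anything else stays put. q0 is accepting.
A 3-state machine:
        a   b  
>* q0   q1  q0 
   q1   q2  q1 
   q2   q0  q2 
(> = start, * = accepting)

start=q0; accept=q0; q0-a->q1; q0-b->q0; q1-a->q2; q1-b->q1; q2-a->q0; q2-b->q2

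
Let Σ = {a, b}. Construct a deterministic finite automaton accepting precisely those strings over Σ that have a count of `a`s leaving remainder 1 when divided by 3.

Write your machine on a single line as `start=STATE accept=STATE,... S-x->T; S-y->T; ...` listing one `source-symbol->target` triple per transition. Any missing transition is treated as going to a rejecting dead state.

start=s0; accept=s1; s0-a->s1; s0-b->s0; s1-a->s2; s1-b->s1; s2-a->s0; s2-b->s2

The only thing that matters is how many `a`s have appeared, reduced mod 3. Use one state per residue: s0 for 0, …, s2 for 2. Reading `a` moves to the next residue; anything else stays put. s1 is accepting.
With 3 states:
        a   b  
>  s0   s1  s0 
 * s1   s2  s1 
   s2   s0  s2 
(> = start, * = accepting)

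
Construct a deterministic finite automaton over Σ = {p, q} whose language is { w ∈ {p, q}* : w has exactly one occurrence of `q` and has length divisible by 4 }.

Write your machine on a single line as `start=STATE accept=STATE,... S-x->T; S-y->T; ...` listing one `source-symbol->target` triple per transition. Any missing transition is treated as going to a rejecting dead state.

Build one automaton per condition and run them in lockstep. The first has 3 states tracking the count of `q`s, saturating at 2; the second has 4 states tracking the input length modulo 4. A product state is a pair (one from each), accepting exactly when both do. Equivalent product states are then merged.
A 9-state machine:
       p  q 
>  A   B  C 
   B   D  E 
   C   E  F 
   D   G  H 
   E   H  F 
   F   F  F 
   G   A  I 
   H   I  F 
 * I   C  F 
(> = start, * = accepting)

start=A; accept=I; A-p->B; A-q->C; B-p->D; B-q->E; C-p->E; C-q->F; D-p->G; D-q->H; E-p->H; E-q->F; F-p->F; F-q->F; G-p->A; G-q->I; H-p->I; H-q->F; I-p->C; I-q->F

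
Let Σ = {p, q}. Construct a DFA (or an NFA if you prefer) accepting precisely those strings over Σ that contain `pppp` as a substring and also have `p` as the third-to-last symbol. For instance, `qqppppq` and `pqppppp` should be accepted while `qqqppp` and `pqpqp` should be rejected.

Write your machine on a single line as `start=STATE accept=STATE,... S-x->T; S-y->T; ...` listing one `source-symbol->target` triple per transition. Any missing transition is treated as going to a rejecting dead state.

Run two small machines in parallel and take their product. One (5 states) tracks whether and how much of `pppp` has been seen; the other (15 states) tracks the last 3 symbols read. Each combined state is a pair, one component from each; accept when both components accept. Equivalent product states are then merged.
12 states suffice.
       p  q 
>  A   B  A 
   B   C  A 
   C   D  A 
   D   E  A 
 * E   E  F 
 * F   G  H 
 * G   I  J 
 * H   K  L 
   I   E  F 
   J   G  H 
   K   I  J 
   L   K  L 
(> = start, * = accepting)

start=A; accept=E,F,G,H; A-p->B; A-q->A; B-p->C; B-q->A; C-p->D; C-q->A; D-p->E; D-q->A; E-p->E; E-q->F; F-p->G; F-q->H; G-p->I; G-q->J; H-p->K; H-q->L; I-p->E; I-q->F; J-p->G; J-q->H; K-p->I; K-q->J; L-p->K; L-q->L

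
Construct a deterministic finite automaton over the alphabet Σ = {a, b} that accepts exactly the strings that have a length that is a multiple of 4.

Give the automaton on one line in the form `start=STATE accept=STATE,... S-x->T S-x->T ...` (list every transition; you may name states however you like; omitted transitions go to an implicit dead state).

start=S0 accept=S0 S0-a->S1 S0-b->S1 S1-a->S2 S1-b->S2 S2-a->S3 S2-b->S3 S3-a->S0 S3-b->S0

Only the length mod 4 matters, so use a 4-cycle: from any state, every input symbol moves to the next state, wrapping S3 back to S0. Mark S0 accepting.
4 states suffice.
        a   b  
>* S0   S1  S1 
   S1   S2  S2 
   S2   S3  S3 
   S3   S0  S0 
(> = start, * = accepting)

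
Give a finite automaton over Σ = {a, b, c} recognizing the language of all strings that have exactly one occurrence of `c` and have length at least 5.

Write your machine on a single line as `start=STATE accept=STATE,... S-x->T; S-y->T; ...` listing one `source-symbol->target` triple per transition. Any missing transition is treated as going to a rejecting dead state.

start=q0; accept=q13,q16; q0-a->q1; q0-b->q1; q0-c->q2; q1-a->q3; q1-b->q3; q1-c->q4; q2-a->q4; q2-b->q4; q2-c->q5; q3-a->q6; q3-b->q6; q3-c->q7; q4-a->q7; q4-b->q7; q4-c->q8; q5-a->q8; q5-b->q8; q5-c->q8; q6-a->q9; q6-b->q9; q6-c->q10; q7-a->q10; q7-b->q10; q7-c->q11; q8-a->q11; q8-b->q11; q8-c->q11; q9-a->q12; q9-b->q12; q9-c->q13; q10-a->q13; q10-b->q13; q10-c->q14; q11-a->q14; q11-b->q14; q11-c->q14; q12-a->q15; q12-b->q15; q12-c->q16; q13-a->q16; q13-b->q16; q13-c->q17; q14-a->q17; q14-b->q17; q14-c->q17; q15-a->q15; q15-b->q15; q15-c->q16; q16-a->q16; q16-b->q16; q16-c->q17; q17-a->q17; q17-b->q17; q17-c->q17

Run two small machines in parallel and take their product. One (3 states) tracks the count of `c`s, saturating at 2; the other (7 states) tracks the input length, saturating at 6. Each combined state is a pair, one component from each; accept when both components accept.
An 18-state machine:
          a    b    c  
>  q0     q1   q1   q2 
   q1     q3   q3   q4 
   q2     q4   q4   q5 
   q3     q6   q6   q7 
   q4     q7   q7   q8 
   q5     q8   q8   q8 
   q6     q9   q9  q10 
   q7    q10  q10  q11 
   q8    q11  q11  q11 
   q9    q12  q12  q13 
   q10   q13  q13  q14 
   q11   q14  q14  q14 
   q12   q15  q15  q16 
 * q13   q16  q16  q17 
   q14   q17  q17  q17 
   q15   q15  q15  q16 
 * q16   q16  q16  q17 
   q17   q17  q17  q17 
(> = start, * = accepting)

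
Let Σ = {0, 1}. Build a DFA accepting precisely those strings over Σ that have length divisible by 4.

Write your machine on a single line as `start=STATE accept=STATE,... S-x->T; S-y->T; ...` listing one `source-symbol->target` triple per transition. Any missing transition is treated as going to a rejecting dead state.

start=A; accept=A; A-0->B; A-1->B; B-0->C; B-1->C; C-0->D; C-1->D; D-0->A; D-1->A

Only the length mod 4 matters, so use a 4-cycle: from any state, every input symbol moves to the next state, wrapping D back to A. Mark A accepting.
       0  1 
>* A   B  B 
   B   C  C 
   C   D  D 
   D   A  A 
(> = start, * = accepting)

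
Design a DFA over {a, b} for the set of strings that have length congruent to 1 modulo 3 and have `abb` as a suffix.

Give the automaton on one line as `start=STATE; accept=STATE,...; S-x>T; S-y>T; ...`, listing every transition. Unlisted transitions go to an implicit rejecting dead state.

start=q0; accept=q10; q0-a>q1; q0-b>q2; q1-a>q3; q1-b>q4; q2-a>q3; q2-b>q5; q3-a>q6; q3-b>q7; q4-a>q6; q4-b>q8; q5-a>q6; q5-b>q0; q6-a>q1; q6-b>q9; q7-a>q1; q7-b>q10; q8-a>q1; q8-b>q2; q9-a>q3; q9-b>q11; q10-a>q3; q10-b>q5; q11-a>q6; q11-b>q0

Build one automaton per condition and run them in lockstep. The first has 3 states tracking the input length modulo 3; the second has 4 states tracking how much of the suffix `abb` has currently been matched. A product state is a pair (one from each), accepting exactly when both do.
A 12-state machine:
          a    b  
>  q0     q1   q2 
   q1     q3   q4 
   q2     q3   q5 
   q3     q6   q7 
   q4     q6   q8 
   q5     q6   q0 
   q6     q1   q9 
   q7     q1  q10 
   q8     q1   q2 
   q9     q3  q11 
 * q10    q3   q5 
   q11    q6   q0 
(> = start, * = accepting)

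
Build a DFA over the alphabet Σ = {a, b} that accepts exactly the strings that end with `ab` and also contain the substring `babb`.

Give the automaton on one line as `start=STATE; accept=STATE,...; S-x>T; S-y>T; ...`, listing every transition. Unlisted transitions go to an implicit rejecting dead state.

start=s0; accept=s8; s0-a>s1; s0-b>s2; s1-a>s1; s1-b>s3; s2-a>s4; s2-b>s2; s3-a>s4; s3-b>s2; s4-a>s1; s4-b>s5; s5-a>s4; s5-b>s6; s6-a>s7; s6-b>s6; s7-a>s7; s7-b>s8; s8-a>s7; s8-b>s6

Handle the two conditions separately and then intersect. The first has 3 states tracking how much of the suffix `ab` has currently been matched; the second has 5 states tracking whether and how much of `babb` has been seen. A product state is a pair (one from each), accepting exactly when both do.
A 9-state machine:
        a   b  
>  s0   s1  s2 
   s1   s1  s3 
   s2   s4  s2 
   s3   s4  s2 
   s4   s1  s5 
   s5   s4  s6 
   s6   s7  s6 
   s7   s7  s8 
 * s8   s7  s6 
(> = start, * = accepting)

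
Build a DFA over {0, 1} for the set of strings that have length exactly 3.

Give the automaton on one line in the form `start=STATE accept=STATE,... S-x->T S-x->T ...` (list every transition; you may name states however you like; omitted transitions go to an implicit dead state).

Count input length up to 4: every symbol moves from S0 toward S4, which means 'more than 3' and absorbs. Accept from {S3}.
With 5 states:
        0   1  
>  S0   S1  S1 
   S1   S2  S2 
   S2   S3  S3 
 * S3   S4  S4 
   S4   S4  S4 
(> = start, * = accepting)

start=S0 accept=S3 S0-0->S1 S0-1->S1 S1-0->S2 S1-1->S2 S2-0->S3 S2-1->S3 S3-0->S4 S3-1->S4 S4-0->S4 S4-1->S4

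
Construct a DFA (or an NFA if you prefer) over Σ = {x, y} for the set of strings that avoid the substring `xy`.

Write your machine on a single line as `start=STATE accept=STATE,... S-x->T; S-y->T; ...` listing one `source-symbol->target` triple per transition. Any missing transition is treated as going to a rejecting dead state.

start=s0; accept=s0,s1; s0-x->s1; s0-y->s0; s1-x->s1; s1-y->s2; s2-x->s2; s2-y->s2

This is the complement of 'contains `xy`'. Use the same substring-matching states — s0 through s2 holding how much of `xy` has just been matched — but flip the accepting set: everything except the trap s2 accepts.
        x   y  
>* s0   s1  s0 
 * s1   s1  s2 
   s2   s2  s2 
(> = start, * = accepting)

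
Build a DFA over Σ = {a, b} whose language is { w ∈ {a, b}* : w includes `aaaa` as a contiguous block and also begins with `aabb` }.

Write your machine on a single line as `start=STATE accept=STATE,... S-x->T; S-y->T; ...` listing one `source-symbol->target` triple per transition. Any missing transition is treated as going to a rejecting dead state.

Handle the two conditions separately and then intersect. One (5 states) tracks whether and how much of `aaaa` has been seen; the other (6 states) tracks whether the input so far still matches the prefix `aabb`. Each combined state is a pair, one component from each; accept when both components accept.
14 states suffice.
          a    b  
>  S0     S1   S2 
   S1     S3   S2 
   S2     S4   S2 
   S3     S5   S6 
   S4     S7   S2 
   S5     S8   S2 
   S6     S4   S9 
   S7     S5   S2 
   S8     S8   S8 
   S9    S10   S9 
   S10   S11   S9 
   S11   S12   S9 
   S12   S13   S9 
 * S13   S13  S13 
(> = start, * = accepting)

start=S0; accept=S13; S0-a->S1; S0-b->S2; S1-a->S3; S1-b->S2; S2-a->S4; S2-b->S2; S3-a->S5; S3-b->S6; S4-a->S7; S4-b->S2; S5-a->S8; S5-b->S2; S6-a->S4; S6-b->S9; S7-a->S5; S7-b->S2; S8-a->S8; S8-b->S8; S9-a->S10; S9-b->S9; S10-a->S11; S10-b->S9; S11-a->S12; S11-b->S9; S12-a->S13; S12-b->S9; S13-a->S13; S13-b->S13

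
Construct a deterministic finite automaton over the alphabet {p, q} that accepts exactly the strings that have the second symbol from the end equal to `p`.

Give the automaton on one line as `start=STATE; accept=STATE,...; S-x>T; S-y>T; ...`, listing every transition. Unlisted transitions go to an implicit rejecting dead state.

start=A; accept=D,E; A-p>B; A-q>C; B-p>D; B-q>E; C-p>F; C-q>G; D-p>D; D-q>E; E-p>F; E-q>G; F-p>D; F-q>E; G-p>F; G-q>G

Because acceptance depends on a position counted from the end, the machine has to buffer the most recent 2 symbols. Make each state the string of the last up-to-2 symbols read; on input `x` shift the window left and append `x`. Accept when the buffered window has length 2 and begins with `p`.
7 states suffice.
       p  q 
>  A   B  C 
   B   D  E 
   C   F  G 
 * D   D  E 
 * E   F  G 
   F   D  E 
   G   F  G 
(> = start, * = accepting)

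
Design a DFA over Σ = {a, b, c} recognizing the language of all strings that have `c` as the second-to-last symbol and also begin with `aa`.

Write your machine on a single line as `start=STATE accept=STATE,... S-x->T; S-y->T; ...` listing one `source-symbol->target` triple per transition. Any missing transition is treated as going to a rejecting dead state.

start=q0; accept=q5,q6; q0-a->q1; q0-b->q2; q0-c->q2; q1-a->q3; q1-b->q2; q1-c->q2; q2-a->q2; q2-b->q2; q2-c->q2; q3-a->q3; q3-b->q3; q3-c->q4; q4-a->q5; q4-b->q5; q4-c->q6; q5-a->q3; q5-b->q3; q5-c->q4; q6-a->q5; q6-b->q5; q6-c->q6

Build one automaton per condition and run them in lockstep. One (13 states) tracks the last 2 symbols read; the other (4 states) tracks whether the input so far still matches the prefix `aa`. Each combined state is a pair, one component from each; accept when both components accept. After merging equivalent states the machine shrinks.
7 states suffice.
        a   b   c  
>  q0   q1  q2  q2 
   q1   q3  q2  q2 
   q2   q2  q2  q2 
   q3   q3  q3  q4 
   q4   q5  q5  q6 
 * q5   q3  q3  q4 
 * q6   q5  q5  q6 
(> = start, * = accepting)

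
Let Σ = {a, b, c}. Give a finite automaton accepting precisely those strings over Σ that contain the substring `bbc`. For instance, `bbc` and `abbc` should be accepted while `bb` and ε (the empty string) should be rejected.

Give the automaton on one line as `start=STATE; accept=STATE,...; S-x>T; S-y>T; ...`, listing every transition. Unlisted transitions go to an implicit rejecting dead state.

States s0..s2 record the length of the longest prefix of `bbc` that matches the current input suffix. Reaching s3 means `bbc` has been seen, and we stay there forever. Accept from s3.
4 states suffice.
        a   b   c  
>  s0   s0  s1  s0 
   s1   s0  s2  s0 
   s2   s0  s2  s3 
 * s3   s3  s3  s3 
(> = start, * = accepting)

start=s0; accept=s3; s0-a>s0; s0-b>s1; s0-c>s0; s1-a>s0; s1-b>s2; s1-c>s0; s2-a>s0; s2-b>s2; s2-c>s3; s3-a>s3; s3-b>s3; s3-c>s3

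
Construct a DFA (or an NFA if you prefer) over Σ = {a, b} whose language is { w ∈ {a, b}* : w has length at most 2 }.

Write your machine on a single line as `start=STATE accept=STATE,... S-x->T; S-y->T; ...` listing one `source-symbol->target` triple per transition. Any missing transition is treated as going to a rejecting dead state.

Count input length up to 3: every symbol moves from q0 toward q3, which means 'more than 2' and absorbs. Accept from {q0, q1, q2}.
With 4 states:
        a   b  
>* q0   q1  q1 
 * q1   q2  q2 
 * q2   q3  q3 
   q3   q3  q3 
(> = start, * = accepting)

start=q0; accept=q0,q1,q2; q0-a->q1; q0-b->q1; q1-a->q2; q1-b->q2; q2-a->q3; q2-b->q3; q3-a->q3; q3-b->q3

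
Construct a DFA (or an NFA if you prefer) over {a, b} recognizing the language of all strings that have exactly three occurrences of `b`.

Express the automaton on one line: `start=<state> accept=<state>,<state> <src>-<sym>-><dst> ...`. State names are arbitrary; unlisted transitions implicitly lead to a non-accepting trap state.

Count `b`s, saturating at 4: states S0 through S3 mean 0 through 3 `b`s seen; S4 means more than 3. Each `b` increments (capped at S4); other symbols loop. Accept from {S3}.
        a   b  
>  S0   S0  S1 
   S1   S1  S2 
   S2   S2  S3 
 * S3   S3  S4 
   S4   S4  S4 
(> = start, * = accepting)

start=S0 accept=S3 S0-a->S0 S0-b->S1 S1-a->S1 S1-b->S2 S2-a->S2 S2-b->S3 S3-a->S3 S3-b->S4 S4-a->S4 S4-b->S4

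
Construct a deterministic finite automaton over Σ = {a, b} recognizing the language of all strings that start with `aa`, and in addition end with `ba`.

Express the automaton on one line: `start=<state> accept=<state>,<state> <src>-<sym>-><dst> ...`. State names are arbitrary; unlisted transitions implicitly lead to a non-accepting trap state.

Handle the two conditions separately and then intersect. One (4 states) tracks whether the input so far still matches the prefix `aa`; the other (3 states) tracks how much of the suffix `ba` has currently been matched. Each combined state is a pair, one component from each; accept when both components accept. Minimizing collapses redundant product states.
With 6 states:
        a   b  
>  q0   q1  q2 
   q1   q3  q2 
   q2   q2  q2 
   q3   q3  q4 
   q4   q5  q4 
 * q5   q3  q4 
(> = start, * = accepting)

start=q0 accept=q5 q0-a->q1 q0-b->q2 q1-a->q3 q1-b->q2 q2-a->q2 q2-b->q2 q3-a->q3 q3-b->q4 q4-a->q5 q4-b->q4 q5-a->q3 q5-b->q4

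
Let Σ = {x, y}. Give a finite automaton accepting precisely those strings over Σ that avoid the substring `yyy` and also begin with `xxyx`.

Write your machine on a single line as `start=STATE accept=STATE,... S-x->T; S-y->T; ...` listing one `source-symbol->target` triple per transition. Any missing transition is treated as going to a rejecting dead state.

Handle the two conditions separately and then intersect. The first has 4 states tracking partial matches of the forbidden pattern `yyy`; the second has 6 states tracking whether the input so far still matches the prefix `xxyx`. A product state is a pair (one from each), accepting exactly when both do.
          x    y  
>  s0     s1   s2 
   s1     s3   s2 
   s2     s4   s5 
   s3     s4   s6 
   s4     s4   s2 
   s5     s4   s7 
   s6     s8   s5 
   s7     s7   s7 
 * s8     s8   s9 
 * s9     s8  s10 
 * s10    s8  s11 
   s11   s11  s11 
(> = start, * = accepting)

start=s0; accept=s8,s9,s10; s0-x->s1; s0-y->s2; s1-x->s3; s1-y->s2; s2-x->s4; s2-y->s5; s3-x->s4; s3-y->s6; s4-x->s4; s4-y->s2; s5-x->s4; s5-y->s7; s6-x->s8; s6-y->s5; s7-x->s7; s7-y->s7; s8-x->s8; s8-y->s9; s9-x->s8; s9-y->s10; s10-x->s8; s10-y->s11; s11-x->s11; s11-y->s11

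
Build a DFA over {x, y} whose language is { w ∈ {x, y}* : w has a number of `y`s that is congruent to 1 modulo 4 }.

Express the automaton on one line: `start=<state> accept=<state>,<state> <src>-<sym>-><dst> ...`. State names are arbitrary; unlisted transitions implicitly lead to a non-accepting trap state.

Keep the running count of `y`s modulo 4: each `y` advances along the cycle q0 → q1 → q2 → q3 → q0 while other symbols loop. Accept at q1.
        x   y  
>  q0   q0  q1 
 * q1   q1  q2 
   q2   q2  q3 
   q3   q3  q0 
(> = start, * = accepting)

start=q0 accept=q1 q0-x->q0 q0-y->q1 q1-x->q1 q1-y->q2 q2-x->q2 q2-y->q3 q3-x->q3 q3-y->q0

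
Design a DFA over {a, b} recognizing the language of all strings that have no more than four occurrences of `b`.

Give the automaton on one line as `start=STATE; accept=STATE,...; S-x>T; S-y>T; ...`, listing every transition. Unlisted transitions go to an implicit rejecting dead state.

start=s0; accept=s0,s1,s2,s3,s4; s0-a>s0; s0-b>s1; s1-a>s1; s1-b>s2; s2-a>s2; s2-b>s3; s3-a>s3; s3-b>s4; s4-a>s4; s4-b>s5; s5-a>s5; s5-b>s5

Count `b`s, saturating at 5: states s0 through s4 mean 0 through 4 `b`s seen; s5 means more than 4. Each `b` increments (capped at s5); other symbols loop. Accept from {s0, s1, s2, s3, s4}.
A 6-state machine:
        a   b  
>* s0   s0  s1 
 * s1   s1  s2 
 * s2   s2  s3 
 * s3   s3  s4 
 * s4   s4  s5 
   s5   s5  s5 
(> = start, * = accepting)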